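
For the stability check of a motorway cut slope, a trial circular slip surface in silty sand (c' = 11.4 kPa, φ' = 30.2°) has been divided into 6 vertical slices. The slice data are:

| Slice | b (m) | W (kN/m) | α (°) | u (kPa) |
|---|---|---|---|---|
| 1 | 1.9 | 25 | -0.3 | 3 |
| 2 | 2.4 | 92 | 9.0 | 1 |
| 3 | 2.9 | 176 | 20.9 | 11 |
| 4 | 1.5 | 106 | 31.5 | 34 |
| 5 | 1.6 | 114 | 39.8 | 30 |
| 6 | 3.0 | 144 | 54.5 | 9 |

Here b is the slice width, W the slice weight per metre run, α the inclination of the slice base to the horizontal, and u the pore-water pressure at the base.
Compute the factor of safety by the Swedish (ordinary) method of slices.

FS = 1.18

Ordinary method of slices: FS = Σ[c'·Δl_i + (W_i cosα_i − u_i·Δl_i)·tanφ'] / Σ W_i sinα_i, with Δl_i = b_i / cosα_i.
Slice 1: Δl = 1.9/cos(-0.3°) = 1.900 m; N'_1 = 25·cos(-0.3°) − 3·1.900 = 19.3; c'Δl = 21.66; W sinα = -0.1
Slice 2: Δl = 2.4/cos9.0° = 2.430 m; N'_2 = 92·cos9.0° − 1·2.430 = 88.4; c'Δl = 27.70; W sinα = 14.4
Slice 3: Δl = 2.9/cos20.9° = 3.104 m; N'_3 = 176·cos20.9° − 11·3.104 = 130.3; c'Δl = 35.39; W sinα = 62.8
Slice 4: Δl = 1.5/cos31.5° = 1.759 m; N'_4 = 106·cos31.5° − 34·1.759 = 30.6; c'Δl = 20.06; W sinα = 55.4
Slice 5: Δl = 1.6/cos39.8° = 2.083 m; N'_5 = 114·cos39.8° − 30·2.083 = 25.1; c'Δl = 23.74; W sinα = 73.0
Slice 6: Δl = 3.0/cos54.5° = 5.166 m; N'_6 = 144·cos54.5° − 9·5.166 = 37.1; c'Δl = 58.89; W sinα = 117.2
Σc'Δl = 187.4 kN/m; ΣN' = 330.8 kN/m; ΣW sinα = 322.6 kN/m
Resisting = 187.4 + 330.8·tan30.2° = 187.4 + 192.5 = 380.0 kN/m
FS = 380.0 / 322.6 = 1.178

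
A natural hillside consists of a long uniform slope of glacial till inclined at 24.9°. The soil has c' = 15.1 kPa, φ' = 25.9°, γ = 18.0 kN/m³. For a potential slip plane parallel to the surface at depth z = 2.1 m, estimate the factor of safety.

FS = 2.09

For an infinite slope with a slip plane parallel to the surface (no pore pressure): FS = [c' + γz cos²β tanφ'] / [γz sinβ cosβ].
γz = 18.0·2.1 = 37.80 kN/m²
Numerator = 15.1 + 37.80·cos²24.9°·tan25.9° = 15.1 + 37.80·0.8227·0.4856 = 30.201 kPa
Denominator = 37.80·sin24.9°·cos24.9° = 37.80·0.4210·0.9070 = 14.436 kPa
FS = 30.201 / 14.436 = 2.092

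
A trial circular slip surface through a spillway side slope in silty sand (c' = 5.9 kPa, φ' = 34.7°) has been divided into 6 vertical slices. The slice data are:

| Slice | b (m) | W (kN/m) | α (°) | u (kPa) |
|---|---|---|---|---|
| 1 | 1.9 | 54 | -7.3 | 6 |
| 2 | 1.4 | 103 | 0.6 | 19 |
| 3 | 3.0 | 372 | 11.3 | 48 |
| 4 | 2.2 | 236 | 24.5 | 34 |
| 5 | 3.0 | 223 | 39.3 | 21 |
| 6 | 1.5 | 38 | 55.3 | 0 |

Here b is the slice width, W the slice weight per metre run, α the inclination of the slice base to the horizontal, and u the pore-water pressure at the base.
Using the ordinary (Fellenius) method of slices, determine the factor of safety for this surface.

Ordinary method of slices: FS = Σ[c'·Δl_i + (W_i cosα_i − u_i·Δl_i)·tanφ'] / Σ W_i sinα_i, with Δl_i = b_i / cosα_i.
Slice 1: Δl = 1.9/cos(-7.3°) = 1.916 m; N'_1 = 54·cos(-7.3°) − 6·1.916 = 42.1; c'Δl = 11.30; W sinα = -6.9
Slice 2: Δl = 1.4/cos0.6° = 1.400 m; N'_2 = 103·cos0.6° − 19·1.400 = 76.4; c'Δl = 8.26; W sinα = 1.1
Slice 3: Δl = 3.0/cos11.3° = 3.059 m; N'_3 = 372·cos11.3° − 48·3.059 = 217.9; c'Δl = 18.05; W sinα = 72.9
Slice 4: Δl = 2.2/cos24.5° = 2.418 m; N'_4 = 236·cos24.5° − 34·2.418 = 132.5; c'Δl = 14.26; W sinα = 97.9
Slice 5: Δl = 3.0/cos39.3° = 3.877 m; N'_5 = 223·cos39.3° − 21·3.877 = 91.2; c'Δl = 22.87; W sinα = 141.2
Slice 6: Δl = 1.5/cos55.3° = 2.635 m; N'_6 = 38·cos55.3° − 0·2.635 = 21.6; c'Δl = 15.55; W sinα = 31.2
Σc'Δl = 90.3 kN/m; ΣN' = 581.7 kN/m; ΣW sinα = 337.5 kN/m
Resisting = 90.3 + 581.7·tan34.7° = 90.3 + 402.8 = 493.1 kN/m
FS = 493.1 / 337.5 = 1.461

FS = 1.46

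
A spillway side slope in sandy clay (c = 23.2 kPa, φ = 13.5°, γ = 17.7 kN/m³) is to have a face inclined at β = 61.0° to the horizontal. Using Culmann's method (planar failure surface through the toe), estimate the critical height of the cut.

H_c = 13.74 m

Culmann's analysis gives the critical failure plane at α_cr = (β + φ)/2 = (61.0 + 13.5)/2 = 37.2°, and the critical height
H_c = (4c/γ) · sinβ cosφ / [1 − cos(β − φ)]
    = (4·23.2/17.7) · sin61.0°·cos13.5° / [1 − cos(47.5°)]
    = 5.243 · 0.8746·0.9724 / [1 − 0.6756]
    = 5.243 · 0.8505 / 0.3244
    = 13.74 m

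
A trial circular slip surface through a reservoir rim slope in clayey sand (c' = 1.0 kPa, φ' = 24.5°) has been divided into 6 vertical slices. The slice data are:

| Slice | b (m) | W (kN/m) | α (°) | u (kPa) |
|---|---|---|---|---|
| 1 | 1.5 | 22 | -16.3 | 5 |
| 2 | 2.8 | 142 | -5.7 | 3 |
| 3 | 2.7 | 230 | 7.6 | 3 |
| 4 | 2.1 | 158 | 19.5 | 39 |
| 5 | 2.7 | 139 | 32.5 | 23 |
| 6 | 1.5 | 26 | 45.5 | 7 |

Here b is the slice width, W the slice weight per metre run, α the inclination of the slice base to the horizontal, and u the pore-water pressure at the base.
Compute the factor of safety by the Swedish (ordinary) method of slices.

Ordinary method of slices: FS = Σ[c'·Δl_i + (W_i cosα_i − u_i·Δl_i)·tanφ'] / Σ W_i sinα_i, with Δl_i = b_i / cosα_i.
Slice 1: Δl = 1.5/cos(-16.3°) = 1.563 m; N'_1 = 22·cos(-16.3°) − 5·1.563 = 13.3; c'Δl = 1.56; W sinα = -6.2
Slice 2: Δl = 2.8/cos(-5.7°) = 2.814 m; N'_2 = 142·cos(-5.7°) − 3·2.814 = 132.9; c'Δl = 2.81; W sinα = -14.1
Slice 3: Δl = 2.7/cos7.6° = 2.724 m; N'_3 = 230·cos7.6° − 3·2.724 = 219.8; c'Δl = 2.72; W sinα = 30.4
Slice 4: Δl = 2.1/cos19.5° = 2.228 m; N'_4 = 158·cos19.5° − 39·2.228 = 62.1; c'Δl = 2.23; W sinα = 52.7
Slice 5: Δl = 2.7/cos32.5° = 3.201 m; N'_5 = 139·cos32.5° − 23·3.201 = 43.6; c'Δl = 3.20; W sinα = 74.7
Slice 6: Δl = 1.5/cos45.5° = 2.140 m; N'_6 = 26·cos45.5° − 7·2.140 = 3.2; c'Δl = 2.14; W sinα = 18.5
Σc'Δl = 14.7 kN/m; ΣN' = 474.9 kN/m; ΣW sinα = 156.1 kN/m
Resisting = 14.7 + 474.9·tan24.5° = 14.7 + 216.4 = 231.1 kN/m
FS = 231.1 / 156.1 = 1.480

FS = 1.48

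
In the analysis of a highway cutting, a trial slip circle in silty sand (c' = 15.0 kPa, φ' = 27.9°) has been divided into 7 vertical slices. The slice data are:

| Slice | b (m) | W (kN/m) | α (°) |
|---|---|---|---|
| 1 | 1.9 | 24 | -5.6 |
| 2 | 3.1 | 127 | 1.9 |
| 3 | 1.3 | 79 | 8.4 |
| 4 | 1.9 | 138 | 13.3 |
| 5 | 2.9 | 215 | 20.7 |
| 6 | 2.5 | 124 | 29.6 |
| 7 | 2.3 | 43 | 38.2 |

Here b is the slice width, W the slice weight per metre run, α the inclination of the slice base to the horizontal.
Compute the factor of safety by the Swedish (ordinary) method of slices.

Ordinary method of slices: FS = Σ[c'·Δl_i + (W_i cosα_i)·tanφ'] / Σ W_i sinα_i, with Δl_i = b_i / cosα_i.
Slice 1: Δl = 1.9/cos(-5.6°) = 1.909 m; N'_1 = 24·cos(-5.6°) = 23.9; c'Δl = 28.64; W sinα = -2.3
Slice 2: Δl = 3.1/cos1.9° = 3.102 m; N'_2 = 127·cos1.9° = 126.9; c'Δl = 46.53; W sinα = 4.2
Slice 3: Δl = 1.3/cos8.4° = 1.314 m; N'_3 = 79·cos8.4° = 78.2; c'Δl = 19.71; W sinα = 11.5
Slice 4: Δl = 1.9/cos13.3° = 1.952 m; N'_4 = 138·cos13.3° = 134.3; c'Δl = 29.29; W sinα = 31.7
Slice 5: Δl = 2.9/cos20.7° = 3.100 m; N'_5 = 215·cos20.7° = 201.1; c'Δl = 46.50; W sinα = 76.0
Slice 6: Δl = 2.5/cos29.6° = 2.875 m; N'_6 = 124·cos29.6° = 107.8; c'Δl = 43.13; W sinα = 61.2
Slice 7: Δl = 2.3/cos38.2° = 2.927 m; N'_7 = 43·cos38.2° = 33.8; c'Δl = 43.90; W sinα = 26.6
Σc'Δl = 257.7 kN/m; ΣN' = 706.0 kN/m; ΣW sinα = 209.0 kN/m
Resisting = 257.7 + 706.0·tan27.9° = 257.7 + 373.8 = 631.5 kN/m
FS = 631.5 / 209.0 = 3.022

FS = 3.02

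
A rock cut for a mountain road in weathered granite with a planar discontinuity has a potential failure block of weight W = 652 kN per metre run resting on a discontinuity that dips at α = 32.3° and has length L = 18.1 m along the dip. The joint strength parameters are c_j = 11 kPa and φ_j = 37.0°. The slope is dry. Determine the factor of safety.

FS = 1.76

Resolving the block weight along and normal to the plane and applying the Mohr–Coulomb strength on the joint:
N' = W cosα = 652·cos32.3° = 551.1 kN/m
Driving force T = W sinα = 652·sin32.3° = 348.4 kN/m
Resisting force R = c_j·L + N'·tanφ_j = 11·18.1 + 551.1·tan37.0° = 199.1 + 415.3 = 614.4 kN/m
FS = R / T = 614.4 / 348.4 = 1.763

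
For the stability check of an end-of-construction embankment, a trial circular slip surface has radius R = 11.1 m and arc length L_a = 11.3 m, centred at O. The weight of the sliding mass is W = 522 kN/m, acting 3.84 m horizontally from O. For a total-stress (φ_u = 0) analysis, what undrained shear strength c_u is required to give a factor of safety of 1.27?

c_u = 20.3 kPa

FS = c_u·L_a·R / (W·d), so c_u = FS·W·d / (L_a·R).
c_u = 1.27·522·3.84 / (11.30·11.1) = 2545.7 / 125.43 = 20.30 kPa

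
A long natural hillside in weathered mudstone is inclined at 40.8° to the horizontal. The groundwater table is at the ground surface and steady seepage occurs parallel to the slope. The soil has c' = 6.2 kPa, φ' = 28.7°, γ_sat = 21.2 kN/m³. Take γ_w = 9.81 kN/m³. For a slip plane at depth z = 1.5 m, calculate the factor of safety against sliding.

FS = 0.73

With seepage parallel to the slope and the water table at the surface, the effective normal stress on the slip plane uses the buoyant unit weight γ' = γ_sat − γ_w while the driving shear stress uses γ_sat:
FS = [c' + γ' z cos²β tanφ'] / [γ_sat z sinβ cosβ]
γ' = 21.2 − 9.81 = 11.39 kN/m³
Numerator = 6.2 + 11.39·1.5·cos²40.8°·tan28.7° = 6.2 + 11.39·1.5·0.5730·0.5475 = 11.560 kPa
Denominator = 21.2·1.5·sin40.8°·cos40.8° = 21.2·1.5·0.6534·0.7570 = 15.729 kPa
FS = 11.560 / 15.729 = 0.735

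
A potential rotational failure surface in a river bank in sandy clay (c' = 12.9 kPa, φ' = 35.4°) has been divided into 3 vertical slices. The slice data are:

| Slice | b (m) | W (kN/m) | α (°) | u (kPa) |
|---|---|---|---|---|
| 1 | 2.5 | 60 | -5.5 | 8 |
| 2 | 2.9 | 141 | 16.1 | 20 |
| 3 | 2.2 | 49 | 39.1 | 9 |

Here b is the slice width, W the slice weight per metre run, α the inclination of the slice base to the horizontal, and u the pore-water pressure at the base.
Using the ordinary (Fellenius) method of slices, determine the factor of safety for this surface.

Ordinary method of slices: FS = Σ[c'·Δl_i + (W_i cosα_i − u_i·Δl_i)·tanφ'] / Σ W_i sinα_i, with Δl_i = b_i / cosα_i.
Slice 1: Δl = 2.5/cos(-5.5°) = 2.512 m; N'_1 = 60·cos(-5.5°) − 8·2.512 = 39.6; c'Δl = 32.40; W sinα = -5.8
Slice 2: Δl = 2.9/cos16.1° = 3.018 m; N'_2 = 141·cos16.1° − 20·3.018 = 75.1; c'Δl = 38.94; W sinα = 39.1
Slice 3: Δl = 2.2/cos39.1° = 2.835 m; N'_3 = 49·cos39.1° − 9·2.835 = 12.5; c'Δl = 36.57; W sinα = 30.9
Σc'Δl = 107.9 kN/m; ΣN' = 127.2 kN/m; ΣW sinα = 64.3 kN/m
Resisting = 107.9 + 127.2·tan35.4° = 107.9 + 90.4 = 198.3 kN/m
FS = 198.3 / 64.3 = 3.087

FS = 3.09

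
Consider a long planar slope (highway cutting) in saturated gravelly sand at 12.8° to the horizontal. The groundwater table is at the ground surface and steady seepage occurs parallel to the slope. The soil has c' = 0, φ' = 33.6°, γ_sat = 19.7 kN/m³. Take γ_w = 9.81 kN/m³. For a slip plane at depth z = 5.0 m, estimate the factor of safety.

With seepage parallel to the slope and the water table at the surface, the effective normal stress on the slip plane uses the buoyant unit weight γ' = γ_sat − γ_w while the driving shear stress uses γ_sat:
FS = [c' + γ' z cos²β tanφ'] / [γ_sat z sinβ cosβ]
(For c' = 0 this reduces to FS = (γ'/γ_sat)·tanφ'/tanβ.)
γ' = 19.7 − 9.81 = 9.89 kN/m³
Numerator = 0.0 + 9.89·5.0·cos²12.8°·tan33.6° = 0.0 + 9.89·5.0·0.9509·0.6644 = 31.242 kPa
Denominator = 19.7·5.0·sin12.8°·cos12.8° = 19.7·5.0·0.2215·0.9751 = 21.280 kPa
FS = 31.242 / 21.280 = 1.468

FS = 1.47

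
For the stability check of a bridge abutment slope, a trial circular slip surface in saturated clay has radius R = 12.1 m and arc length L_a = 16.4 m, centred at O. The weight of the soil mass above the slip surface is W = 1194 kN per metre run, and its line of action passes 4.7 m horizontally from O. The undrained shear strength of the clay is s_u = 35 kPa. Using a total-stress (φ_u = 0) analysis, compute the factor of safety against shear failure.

FS = 1.24

Taking moments about the centre O, the resisting moment is provided by the undrained shear strength acting along the arc:
M_R = s_u·L_a·R = 35·16.40·12.1 = 6945.4 kN·m/m
M_D = W·d = 1194·4.7 = 5611.8 kN·m/m
FS = M_R / M_D = 6945.4 / 5611.8 = 1.238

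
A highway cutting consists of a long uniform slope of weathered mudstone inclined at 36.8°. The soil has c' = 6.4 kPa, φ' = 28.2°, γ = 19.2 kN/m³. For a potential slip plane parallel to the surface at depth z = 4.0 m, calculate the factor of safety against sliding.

For an infinite slope with a slip plane parallel to the surface (no pore pressure): FS = [c' + γz cos²β tanφ'] / [γz sinβ cosβ].
γz = 19.2·4.0 = 76.80 kN/m²
Numerator = 6.4 + 76.80·cos²36.8°·tan28.2° = 6.4 + 76.80·0.6412·0.5362 = 32.803 kPa
Denominator = 76.80·sin36.8°·cos36.8° = 76.80·0.5990·0.8007 = 36.838 kPa
FS = 32.803 / 36.838 = 0.890

FS = 0.89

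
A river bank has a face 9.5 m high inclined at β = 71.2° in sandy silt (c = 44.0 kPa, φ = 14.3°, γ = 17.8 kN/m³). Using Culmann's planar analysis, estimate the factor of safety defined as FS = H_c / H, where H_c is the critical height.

H_c = (4c/γ) · sinβ cosφ / [1 − cos(β − φ)]
    = (4·44.0/17.8) · sin71.2°·cos14.3° / [1 − cos56.9°]
    = 9.888 · 0.9173 / 0.4539 = 19.98 m
FS = H_c / H = 19.98 / 9.5 = 2.103

FS = 2.10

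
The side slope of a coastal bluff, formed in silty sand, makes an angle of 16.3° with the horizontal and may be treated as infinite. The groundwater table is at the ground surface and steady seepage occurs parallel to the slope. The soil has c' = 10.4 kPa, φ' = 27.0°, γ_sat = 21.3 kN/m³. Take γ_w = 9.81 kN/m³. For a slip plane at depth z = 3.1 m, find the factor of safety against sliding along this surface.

With seepage parallel to the slope and the water table at the surface, the effective normal stress on the slip plane uses the buoyant unit weight γ' = γ_sat − γ_w while the driving shear stress uses γ_sat:
FS = [c' + γ' z cos²β tanφ'] / [γ_sat z sinβ cosβ]
γ' = 21.3 − 9.81 = 11.49 kN/m³
Numerator = 10.4 + 11.49·3.1·cos²16.3°·tan27.0° = 10.4 + 11.49·3.1·0.9212·0.5095 = 27.119 kPa
Denominator = 21.3·3.1·sin16.3°·cos16.3° = 21.3·3.1·0.2807·0.9598 = 17.788 kPa
FS = 27.119 / 17.788 = 1.525

FS = 1.52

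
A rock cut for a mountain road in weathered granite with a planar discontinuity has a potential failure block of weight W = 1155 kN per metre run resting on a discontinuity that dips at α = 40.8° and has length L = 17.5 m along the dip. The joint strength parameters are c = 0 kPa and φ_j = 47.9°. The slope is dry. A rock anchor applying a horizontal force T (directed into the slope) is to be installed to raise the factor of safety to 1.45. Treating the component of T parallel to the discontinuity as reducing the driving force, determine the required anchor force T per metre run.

T = 70 kN/m

Resolving forces along and normal to the sliding plane, with the horizontal anchor force T adding T·sinα to the effective normal force and T·cosα acting up the plane against the driving force:
FS = [cL + (W cosα + T sinα) tanφ_j] / [W sinα − T cosα]
Without the anchor: N' = 874.3 kN/m, driving T_d = 754.7 kN/m, resisting R = 0·17.5 + 874.3·tan47.9° = 967.6 kN/m, FS = 1.28.
Setting FS = 1.45 and solving for T:
1.45·(754.7 − T cos40.8°) = 967.6 + T sin40.8°·tan47.9°
T·(sin40.8°·tan47.9° + 1.45·cos40.8°) = 1.45·754.7 − 967.6
T·(0.6534·1.1067 + 1.45·0.7570) = 1094.3 − 967.6 = 126.7
T·1.8208 = 126.7
T = 69.6 kN/m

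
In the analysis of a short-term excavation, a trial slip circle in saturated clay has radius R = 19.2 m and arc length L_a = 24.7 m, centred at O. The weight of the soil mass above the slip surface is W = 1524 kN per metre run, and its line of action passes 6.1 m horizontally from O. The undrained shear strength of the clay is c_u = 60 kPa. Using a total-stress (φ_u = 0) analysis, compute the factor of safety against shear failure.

FS = 3.06

Taking moments about the centre O, the resisting moment is provided by the undrained shear strength acting along the arc:
M_R = c_u·L_a·R = 60·24.70·19.2 = 28454.4 kN·m/m
M_D = W·d = 1524·6.1 = 9296.4 kN·m/m
FS = M_R / M_D = 28454.4 / 9296.4 = 3.061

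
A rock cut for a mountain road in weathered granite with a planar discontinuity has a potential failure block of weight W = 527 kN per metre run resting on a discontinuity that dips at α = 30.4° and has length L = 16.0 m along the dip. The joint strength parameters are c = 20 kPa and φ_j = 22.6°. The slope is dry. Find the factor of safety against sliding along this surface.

Resolving the block weight along and normal to the plane and applying the Mohr–Coulomb strength on the joint:
N' = W cosα = 527·cos30.4° = 454.5 kN/m
Driving force T = W sinα = 527·sin30.4° = 266.7 kN/m
Resisting force R = c·L + N'·tanφ_j = 20·16.0 + 454.5·tan22.6° = 320.0 + 189.2 = 509.2 kN/m
FS = R / T = 509.2 / 266.7 = 1.909

FS = 1.91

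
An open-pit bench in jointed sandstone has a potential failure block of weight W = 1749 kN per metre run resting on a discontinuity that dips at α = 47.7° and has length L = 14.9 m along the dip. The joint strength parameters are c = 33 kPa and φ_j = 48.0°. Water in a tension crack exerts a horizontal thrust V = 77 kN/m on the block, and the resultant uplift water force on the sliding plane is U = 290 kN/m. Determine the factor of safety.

FS = 1.05

Resolving the block weight along and normal to the plane and applying the Mohr–Coulomb strength on the joint:
N' = W cosα − U − V sinα = 1749·cos47.7° − 290 − 77·sin47.7° = 830.1 kN/m
Driving force T = W sinα + V cosα = 1749·sin47.7° + 77·cos47.7° = 1345.4 kN/m
Resisting force R = c·L + N'·tanφ_j = 33·14.9 + 830.1·tan48.0° = 491.7 + 922.0 = 1413.7 kN/m
FS = R / T = 1413.7 / 1345.4 = 1.051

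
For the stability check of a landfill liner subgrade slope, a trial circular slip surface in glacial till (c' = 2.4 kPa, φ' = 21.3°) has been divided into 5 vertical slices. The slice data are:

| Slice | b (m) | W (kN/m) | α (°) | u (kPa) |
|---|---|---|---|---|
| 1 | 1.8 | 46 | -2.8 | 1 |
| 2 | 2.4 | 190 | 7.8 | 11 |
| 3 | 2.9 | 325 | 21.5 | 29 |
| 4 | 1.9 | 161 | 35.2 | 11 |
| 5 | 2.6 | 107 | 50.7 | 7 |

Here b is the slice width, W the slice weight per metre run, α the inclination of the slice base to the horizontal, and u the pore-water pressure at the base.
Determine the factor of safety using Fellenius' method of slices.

FS = 0.79

Ordinary method of slices: FS = Σ[c'·Δl_i + (W_i cosα_i − u_i·Δl_i)·tanφ'] / Σ W_i sinα_i, with Δl_i = b_i / cosα_i.
Slice 1: Δl = 1.8/cos(-2.8°) = 1.802 m; N'_1 = 46·cos(-2.8°) − 1·1.802 = 44.1; c'Δl = 4.33; W sinα = -2.2
Slice 2: Δl = 2.4/cos7.8° = 2.422 m; N'_2 = 190·cos7.8° − 11·2.422 = 161.6; c'Δl = 5.81; W sinα = 25.8
Slice 3: Δl = 2.9/cos21.5° = 3.117 m; N'_3 = 325·cos21.5° − 29·3.117 = 212.0; c'Δl = 7.48; W sinα = 119.1
Slice 4: Δl = 1.9/cos35.2° = 2.325 m; N'_4 = 161·cos35.2° − 11·2.325 = 106.0; c'Δl = 5.58; W sinα = 92.8
Slice 5: Δl = 2.6/cos50.7° = 4.105 m; N'_5 = 107·cos50.7° − 7·4.105 = 39.0; c'Δl = 9.85; W sinα = 82.8
Σc'Δl = 33.1 kN/m; ΣN' = 562.8 kN/m; ΣW sinα = 318.3 kN/m
Resisting = 33.1 + 562.8·tan21.3° = 33.1 + 219.4 = 252.5 kN/m
FS = 252.5 / 318.3 = 0.793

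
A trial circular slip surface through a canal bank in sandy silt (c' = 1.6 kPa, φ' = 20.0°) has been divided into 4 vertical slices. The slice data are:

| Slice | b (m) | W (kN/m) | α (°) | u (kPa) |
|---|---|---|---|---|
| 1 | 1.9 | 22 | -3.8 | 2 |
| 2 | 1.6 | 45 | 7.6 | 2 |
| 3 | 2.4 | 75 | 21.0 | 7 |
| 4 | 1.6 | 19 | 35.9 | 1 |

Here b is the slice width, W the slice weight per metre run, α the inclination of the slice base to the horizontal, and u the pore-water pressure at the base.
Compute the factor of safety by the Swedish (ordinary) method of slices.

FS = 1.37

Ordinary method of slices: FS = Σ[c'·Δl_i + (W_i cosα_i − u_i·Δl_i)·tanφ'] / Σ W_i sinα_i, with Δl_i = b_i / cosα_i.
Slice 1: Δl = 1.9/cos(-3.8°) = 1.904 m; N'_1 = 22·cos(-3.8°) − 2·1.904 = 18.1; c'Δl = 3.05; W sinα = -1.5
Slice 2: Δl = 1.6/cos7.6° = 1.614 m; N'_2 = 45·cos7.6° − 2·1.614 = 41.4; c'Δl = 2.58; W sinα = 6.0
Slice 3: Δl = 2.4/cos21.0° = 2.571 m; N'_3 = 75·cos21.0° − 7·2.571 = 52.0; c'Δl = 4.11; W sinα = 26.9
Slice 4: Δl = 1.6/cos35.9° = 1.975 m; N'_4 = 19·cos35.9° − 1·1.975 = 13.4; c'Δl = 3.16; W sinα = 11.1
Σc'Δl = 12.9 kN/m; ΣN' = 125.0 kN/m; ΣW sinα = 42.5 kN/m
Resisting = 12.9 + 125.0·tan20.0° = 12.9 + 45.5 = 58.4 kN/m
FS = 58.4 / 42.5 = 1.373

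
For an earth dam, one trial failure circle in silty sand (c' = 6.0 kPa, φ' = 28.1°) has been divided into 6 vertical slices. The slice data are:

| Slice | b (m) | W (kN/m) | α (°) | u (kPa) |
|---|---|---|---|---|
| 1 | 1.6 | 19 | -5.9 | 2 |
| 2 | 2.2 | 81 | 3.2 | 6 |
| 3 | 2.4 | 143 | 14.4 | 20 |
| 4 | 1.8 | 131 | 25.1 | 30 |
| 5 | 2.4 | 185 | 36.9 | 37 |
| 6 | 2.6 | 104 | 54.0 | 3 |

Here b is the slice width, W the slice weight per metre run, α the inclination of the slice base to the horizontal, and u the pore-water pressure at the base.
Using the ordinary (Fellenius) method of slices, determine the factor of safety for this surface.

Ordinary method of slices: FS = Σ[c'·Δl_i + (W_i cosα_i − u_i·Δl_i)·tanφ'] / Σ W_i sinα_i, with Δl_i = b_i / cosα_i.
Slice 1: Δl = 1.6/cos(-5.9°) = 1.609 m; N'_1 = 19·cos(-5.9°) − 2·1.609 = 15.7; c'Δl = 9.65; W sinα = -2.0
Slice 2: Δl = 2.2/cos3.2° = 2.203 m; N'_2 = 81·cos3.2° − 6·2.203 = 67.7; c'Δl = 13.22; W sinα = 4.5
Slice 3: Δl = 2.4/cos14.4° = 2.478 m; N'_3 = 143·cos14.4° − 20·2.478 = 89.0; c'Δl = 14.87; W sinα = 35.6
Slice 4: Δl = 1.8/cos25.1° = 1.988 m; N'_4 = 131·cos25.1° − 30·1.988 = 59.0; c'Δl = 11.93; W sinα = 55.6
Slice 5: Δl = 2.4/cos36.9° = 3.001 m; N'_5 = 185·cos36.9° − 37·3.001 = 36.9; c'Δl = 18.01; W sinα = 111.1
Slice 6: Δl = 2.6/cos54.0° = 4.423 m; N'_6 = 104·cos54.0° − 3·4.423 = 47.9; c'Δl = 26.54; W sinα = 84.1
Σc'Δl = 94.2 kN/m; ΣN' = 316.0 kN/m; ΣW sinα = 288.9 kN/m
Resisting = 94.2 + 316.0·tan28.1° = 94.2 + 168.8 = 263.0 kN/m
FS = 263.0 / 288.9 = 0.910

FS = 0.91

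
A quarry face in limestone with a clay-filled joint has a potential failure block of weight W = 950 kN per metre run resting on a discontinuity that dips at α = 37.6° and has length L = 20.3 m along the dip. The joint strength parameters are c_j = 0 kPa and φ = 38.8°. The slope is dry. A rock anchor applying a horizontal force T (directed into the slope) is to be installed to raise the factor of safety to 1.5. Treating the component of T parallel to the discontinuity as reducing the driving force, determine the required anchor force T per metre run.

T = 157 kN/m

Resolving forces along and normal to the sliding plane, with the horizontal anchor force T adding T·sinα to the effective normal force and T·cosα acting up the plane against the driving force:
FS = [c_jL + (W cosα + T sinα) tanφ] / [W sinα − T cosα]
Without the anchor: N' = 752.7 kN/m, driving T_d = 579.6 kN/m, resisting R = 0·20.3 + 752.7·tan38.8° = 605.2 kN/m, FS = 1.04.
Setting FS = 1.5 and solving for T:
1.5·(579.6 − T cos37.6°) = 605.2 + T sin37.6°·tan38.8°
T·(sin37.6°·tan38.8° + 1.5·cos37.6°) = 1.5·579.6 − 605.2
T·(0.6101·0.8040 + 1.5·0.7923) = 869.5 − 605.2 = 264.3
T·1.6790 = 264.3
T = 157.4 kN/m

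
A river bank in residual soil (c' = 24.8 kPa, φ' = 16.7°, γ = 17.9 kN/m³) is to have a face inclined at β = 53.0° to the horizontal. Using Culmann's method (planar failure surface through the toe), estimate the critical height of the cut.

H_c = 21.84 m

Culmann's analysis gives the critical failure plane at α_cr = (β + φ')/2 = (53.0 + 16.7)/2 = 34.9°, and the critical height
H_c = (4c'/γ) · sinβ cosφ' / [1 − cos(β − φ')]
    = (4·24.8/17.9) · sin53.0°·cos16.7° / [1 − cos(36.3°)]
    = 5.542 · 0.7986·0.9578 / [1 − 0.8059]
    = 5.542 · 0.7650 / 0.1941
    = 21.84 m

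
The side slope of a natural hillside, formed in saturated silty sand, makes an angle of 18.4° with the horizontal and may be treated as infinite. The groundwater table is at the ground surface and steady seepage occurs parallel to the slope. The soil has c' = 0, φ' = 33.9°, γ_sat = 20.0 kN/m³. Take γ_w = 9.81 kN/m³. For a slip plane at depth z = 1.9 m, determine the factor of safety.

FS = 1.03

With seepage parallel to the slope and the water table at the surface, the effective normal stress on the slip plane uses the buoyant unit weight γ' = γ_sat − γ_w while the driving shear stress uses γ_sat:
FS = [c' + γ' z cos²β tanφ'] / [γ_sat z sinβ cosβ]
(For c' = 0 this reduces to FS = (γ'/γ_sat)·tanφ'/tanβ.)
γ' = 20.0 − 9.81 = 10.19 kN/m³
Numerator = 0.0 + 10.19·1.9·cos²18.4°·tan33.9° = 0.0 + 10.19·1.9·0.9004·0.6720 = 11.714 kPa
Denominator = 20.0·1.9·sin18.4°·cos18.4° = 20.0·1.9·0.3156·0.9489 = 11.381 kPa
FS = 11.714 / 11.381 = 1.029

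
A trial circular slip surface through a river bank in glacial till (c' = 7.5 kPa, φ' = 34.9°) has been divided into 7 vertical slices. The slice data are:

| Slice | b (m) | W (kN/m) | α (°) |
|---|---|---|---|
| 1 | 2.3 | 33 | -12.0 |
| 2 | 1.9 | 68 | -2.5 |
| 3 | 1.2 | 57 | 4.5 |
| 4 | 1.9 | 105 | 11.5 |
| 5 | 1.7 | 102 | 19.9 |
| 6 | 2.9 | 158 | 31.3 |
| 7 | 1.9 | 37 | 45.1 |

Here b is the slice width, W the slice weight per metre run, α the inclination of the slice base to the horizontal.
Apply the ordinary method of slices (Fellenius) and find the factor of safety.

FS = 3.00

Ordinary method of slices: FS = Σ[c'·Δl_i + (W_i cosα_i)·tanφ'] / Σ W_i sinα_i, with Δl_i = b_i / cosα_i.
Slice 1: Δl = 2.3/cos(-12.0°) = 2.351 m; N'_1 = 33·cos(-12.0°) = 32.3; c'Δl = 17.64; W sinα = -6.9
Slice 2: Δl = 1.9/cos(-2.5°) = 1.902 m; N'_2 = 68·cos(-2.5°) = 67.9; c'Δl = 14.26; W sinα = -3.0
Slice 3: Δl = 1.2/cos4.5° = 1.204 m; N'_3 = 57·cos4.5° = 56.8; c'Δl = 9.03; W sinα = 4.5
Slice 4: Δl = 1.9/cos11.5° = 1.939 m; N'_4 = 105·cos11.5° = 102.9; c'Δl = 14.54; W sinα = 20.9
Slice 5: Δl = 1.7/cos19.9° = 1.808 m; N'_5 = 102·cos19.9° = 95.9; c'Δl = 13.56; W sinα = 34.7
Slice 6: Δl = 2.9/cos31.3° = 3.394 m; N'_6 = 158·cos31.3° = 135.0; c'Δl = 25.45; W sinα = 82.1
Slice 7: Δl = 1.9/cos45.1° = 2.692 m; N'_7 = 37·cos45.1° = 26.1; c'Δl = 20.19; W sinα = 26.2
Σc'Δl = 114.7 kN/m; ΣN' = 517.0 kN/m; ΣW sinα = 158.6 kN/m
Resisting = 114.7 + 517.0·tan34.9° = 114.7 + 360.6 = 475.3 kN/m
FS = 475.3 / 158.6 = 2.997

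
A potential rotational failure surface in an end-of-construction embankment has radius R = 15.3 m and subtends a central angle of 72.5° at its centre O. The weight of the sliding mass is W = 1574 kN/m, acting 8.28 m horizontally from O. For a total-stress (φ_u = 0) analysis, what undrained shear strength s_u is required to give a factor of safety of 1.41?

FS = s_u·L_a·R / (W·d), so s_u = FS·W·d / (L_a·R).
Arc length L_a = R·θ = 15.3·(72.5°·π/180) = 15.3·1.2654 = 19.36 m
s_u = 1.41·1574·8.28 / (19.36·15.3) = 18376.1 / 296.21 = 62.04 kPa

s_u = 62.0 kPa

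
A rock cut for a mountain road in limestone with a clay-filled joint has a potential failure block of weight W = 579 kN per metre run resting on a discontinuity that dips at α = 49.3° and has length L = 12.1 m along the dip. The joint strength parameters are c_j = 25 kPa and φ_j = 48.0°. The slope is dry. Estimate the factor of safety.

FS = 1.64

Resolving the block weight along and normal to the plane and applying the Mohr–Coulomb strength on the joint:
N' = W cosα = 579·cos49.3° = 377.6 kN/m
Driving force T = W sinα = 579·sin49.3° = 439.0 kN/m
Resisting force R = c_j·L + N'·tanφ_j = 25·12.1 + 377.6·tan48.0° = 302.5 + 419.3 = 721.8 kN/m
FS = R / T = 721.8 / 439.0 = 1.644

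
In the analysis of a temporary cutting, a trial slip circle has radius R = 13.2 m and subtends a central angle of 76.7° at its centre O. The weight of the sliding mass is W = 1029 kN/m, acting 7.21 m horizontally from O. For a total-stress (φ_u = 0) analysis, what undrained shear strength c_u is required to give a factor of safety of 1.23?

FS = c_u·L_a·R / (W·d), so c_u = FS·W·d / (L_a·R).
Arc length L_a = R·θ = 13.2·(76.7°·π/180) = 13.2·1.3387 = 17.67 m
c_u = 1.23·1029·7.21 / (17.67·13.2) = 9125.5 / 233.25 = 39.12 kPa

c_u = 39.1 kPa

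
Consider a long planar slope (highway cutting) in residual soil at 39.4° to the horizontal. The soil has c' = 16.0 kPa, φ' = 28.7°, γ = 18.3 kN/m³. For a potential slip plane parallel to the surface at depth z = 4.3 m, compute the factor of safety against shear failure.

FS = 1.08

For an infinite slope with a slip plane parallel to the surface (no pore pressure): FS = [c' + γz cos²β tanφ'] / [γz sinβ cosβ].
γz = 18.3·4.3 = 78.69 kN/m²
Numerator = 16.0 + 78.69·cos²39.4°·tan28.7° = 16.0 + 78.69·0.5971·0.5475 = 41.725 kPa
Denominator = 78.69·sin39.4°·cos39.4° = 78.69·0.6347·0.7727 = 38.596 kPa
FS = 41.725 / 38.596 = 1.081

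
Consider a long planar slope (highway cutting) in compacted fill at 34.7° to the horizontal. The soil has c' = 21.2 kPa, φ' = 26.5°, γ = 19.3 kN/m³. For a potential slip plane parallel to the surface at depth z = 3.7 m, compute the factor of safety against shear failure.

FS = 1.35

For an infinite slope with a slip plane parallel to the surface (no pore pressure): FS = [c' + γz cos²β tanφ'] / [γz sinβ cosβ].
γz = 19.3·3.7 = 71.41 kN/m²
Numerator = 21.2 + 71.41·cos²34.7°·tan26.5° = 21.2 + 71.41·0.6759·0.4986 = 45.265 kPa
Denominator = 71.41·sin34.7°·cos34.7° = 71.41·0.5693·0.8221 = 33.422 kPa
FS = 45.265 / 33.422 = 1.354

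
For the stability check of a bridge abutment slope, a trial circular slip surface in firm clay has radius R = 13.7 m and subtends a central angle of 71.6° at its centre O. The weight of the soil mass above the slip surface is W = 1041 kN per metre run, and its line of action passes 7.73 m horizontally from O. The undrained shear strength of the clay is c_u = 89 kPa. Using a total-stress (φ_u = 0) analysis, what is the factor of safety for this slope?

Taking moments about the centre O, the resisting moment is provided by the undrained shear strength acting along the arc:
Arc length L_a = R·θ = 13.7·(71.6°·π/180) = 13.7·1.2497 = 17.12 m
M_R = c_u·L_a·R = 89·17.12·13.7 = 20874.8 kN·m/m
M_D = W·d = 1041·7.73 = 8046.9 kN·m/m
FS = M_R / M_D = 20874.8 / 8046.9 = 2.594

FS = 2.59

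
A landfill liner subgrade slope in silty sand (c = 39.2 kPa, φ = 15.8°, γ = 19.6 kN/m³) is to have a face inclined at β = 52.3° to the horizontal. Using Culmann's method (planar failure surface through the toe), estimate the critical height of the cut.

Culmann's analysis gives the critical failure plane at α_cr = (β + φ)/2 = (52.3 + 15.8)/2 = 34.0°, and the critical height
H_c = (4c/γ) · sinβ cosφ / [1 − cos(β − φ)]
    = (4·39.2/19.6) · sin52.3°·cos15.8° / [1 − cos(36.5°)]
    = 8.000 · 0.7912·0.9622 / [1 − 0.8039]
    = 8.000 · 0.7613 / 0.1961
    = 31.05 m

H_c = 31.05 m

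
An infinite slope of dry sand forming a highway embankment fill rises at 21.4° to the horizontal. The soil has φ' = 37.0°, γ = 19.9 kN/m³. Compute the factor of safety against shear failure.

FS = 1.92

For a dry cohesionless infinite slope the factor of safety is FS = tanφ' / tanβ.
FS = tan37.0° / tan21.4° = 0.7536 / 0.3919 = 1.923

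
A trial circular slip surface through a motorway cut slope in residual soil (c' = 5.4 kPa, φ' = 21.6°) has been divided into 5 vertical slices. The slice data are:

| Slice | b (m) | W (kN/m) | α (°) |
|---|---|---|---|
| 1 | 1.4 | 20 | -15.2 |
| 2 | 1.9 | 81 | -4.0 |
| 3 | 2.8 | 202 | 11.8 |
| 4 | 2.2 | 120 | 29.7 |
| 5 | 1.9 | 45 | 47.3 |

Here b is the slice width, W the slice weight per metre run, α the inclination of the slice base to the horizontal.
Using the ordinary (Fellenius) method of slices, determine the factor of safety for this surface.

FS = 1.90

Ordinary method of slices: FS = Σ[c'·Δl_i + (W_i cosα_i)·tanφ'] / Σ W_i sinα_i, with Δl_i = b_i / cosα_i.
Slice 1: Δl = 1.4/cos(-15.2°) = 1.451 m; N'_1 = 20·cos(-15.2°) = 19.3; c'Δl = 7.83; W sinα = -5.2
Slice 2: Δl = 1.9/cos(-4.0°) = 1.905 m; N'_2 = 81·cos(-4.0°) = 80.8; c'Δl = 10.29; W sinα = -5.7
Slice 3: Δl = 2.8/cos11.8° = 2.860 m; N'_3 = 202·cos11.8° = 197.7; c'Δl = 15.45; W sinα = 41.3
Slice 4: Δl = 2.2/cos29.7° = 2.533 m; N'_4 = 120·cos29.7° = 104.2; c'Δl = 13.68; W sinα = 59.5
Slice 5: Δl = 1.9/cos47.3° = 2.802 m; N'_5 = 45·cos47.3° = 30.5; c'Δl = 15.13; W sinα = 33.1
Σc'Δl = 62.4 kN/m; ΣN' = 432.6 kN/m; ΣW sinα = 122.9 kN/m
Resisting = 62.4 + 432.6·tan21.6° = 62.4 + 171.3 = 233.6 kN/m
FS = 233.6 / 122.9 = 1.900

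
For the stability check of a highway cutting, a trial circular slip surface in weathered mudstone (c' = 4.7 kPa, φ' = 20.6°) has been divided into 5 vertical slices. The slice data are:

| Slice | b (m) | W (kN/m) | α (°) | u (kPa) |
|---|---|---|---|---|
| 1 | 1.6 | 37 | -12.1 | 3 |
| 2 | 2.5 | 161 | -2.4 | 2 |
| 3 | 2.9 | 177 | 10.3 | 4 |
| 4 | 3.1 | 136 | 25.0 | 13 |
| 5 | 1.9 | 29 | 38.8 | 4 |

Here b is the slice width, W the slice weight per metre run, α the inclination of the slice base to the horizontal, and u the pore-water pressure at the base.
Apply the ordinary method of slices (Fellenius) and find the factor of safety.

Ordinary method of slices: FS = Σ[c'·Δl_i + (W_i cosα_i − u_i·Δl_i)·tanφ'] / Σ W_i sinα_i, with Δl_i = b_i / cosα_i.
Slice 1: Δl = 1.6/cos(-12.1°) = 1.636 m; N'_1 = 37·cos(-12.1°) − 3·1.636 = 31.3; c'Δl = 7.69; W sinα = -7.8
Slice 2: Δl = 2.5/cos(-2.4°) = 2.502 m; N'_2 = 161·cos(-2.4°) − 2·2.502 = 155.9; c'Δl = 11.76; W sinα = -6.7
Slice 3: Δl = 2.9/cos10.3° = 2.947 m; N'_3 = 177·cos10.3° − 4·2.947 = 162.4; c'Δl = 13.85; W sinα = 31.6
Slice 4: Δl = 3.1/cos25.0° = 3.420 m; N'_4 = 136·cos25.0° − 13·3.420 = 78.8; c'Δl = 16.08; W sinα = 57.5
Slice 5: Δl = 1.9/cos38.8° = 2.438 m; N'_5 = 29·cos38.8° − 4·2.438 = 12.8; c'Δl = 11.46; W sinα = 18.2
Σc'Δl = 60.8 kN/m; ΣN' = 441.1 kN/m; ΣW sinα = 92.8 kN/m
Resisting = 60.8 + 441.1·tan20.6° = 60.8 + 165.8 = 226.6 kN/m
FS = 226.6 / 92.8 = 2.442

FS = 2.44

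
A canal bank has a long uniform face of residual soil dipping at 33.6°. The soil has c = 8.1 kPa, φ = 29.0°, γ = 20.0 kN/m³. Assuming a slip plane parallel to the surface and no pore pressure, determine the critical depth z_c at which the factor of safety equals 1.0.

z_c = 5.30 m

Setting FS = 1.00 in FS = [c + γz cos²β tanφ] / [γz sinβ cosβ] and solving for z:
z = c / [γ cosβ (FS·sinβ − cosβ·tanφ)]
  = 8.1 / [20.0·cos33.6°·(1.00·sin33.6° − cos33.6°·tan29.0°)]
  = 8.1 / [20.0·0.8329·(1.00·0.5534 − 0.8329·0.5543)]
  = 8.1 / 1.5275 = 5.303 m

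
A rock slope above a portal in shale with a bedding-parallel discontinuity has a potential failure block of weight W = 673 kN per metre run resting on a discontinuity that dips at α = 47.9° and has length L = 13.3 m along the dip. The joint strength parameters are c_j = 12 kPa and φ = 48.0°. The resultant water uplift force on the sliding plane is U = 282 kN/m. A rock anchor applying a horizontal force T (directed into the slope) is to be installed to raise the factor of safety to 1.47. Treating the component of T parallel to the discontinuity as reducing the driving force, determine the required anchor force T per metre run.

Resolving forces along and normal to the sliding plane, with the horizontal anchor force T adding T·sinα to the effective normal force and T·cosα acting up the plane against the driving force:
FS = [c_jL + (W cosα − U + T sinα) tanφ] / [W sinα − T cosα]
Without the anchor: N' = 169.2 kN/m, driving T_d = 499.3 kN/m, resisting R = 12·13.3 + 169.2·tan48.0° = 347.5 kN/m, FS = 0.70.
Setting FS = 1.47 and solving for T:
1.47·(499.3 − T cos47.9°) = 347.5 + T sin47.9°·tan48.0°
T·(sin47.9°·tan48.0° + 1.47·cos47.9°) = 1.47·499.3 − 347.5
T·(0.7420·1.1106 + 1.47·0.6704) = 734.0 − 347.5 = 386.5
T·1.8096 = 386.5
T = 213.6 kN/m

T = 214 kN/m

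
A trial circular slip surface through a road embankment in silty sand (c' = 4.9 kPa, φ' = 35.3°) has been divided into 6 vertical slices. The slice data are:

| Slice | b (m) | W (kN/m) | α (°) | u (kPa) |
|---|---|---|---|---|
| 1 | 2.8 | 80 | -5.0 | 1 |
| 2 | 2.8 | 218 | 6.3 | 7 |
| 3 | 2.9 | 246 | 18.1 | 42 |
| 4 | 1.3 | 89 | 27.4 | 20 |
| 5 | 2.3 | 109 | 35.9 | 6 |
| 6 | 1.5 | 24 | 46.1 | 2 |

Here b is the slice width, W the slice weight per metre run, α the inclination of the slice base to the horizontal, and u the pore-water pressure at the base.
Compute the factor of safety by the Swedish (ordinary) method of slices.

FS = 2.03

Ordinary method of slices: FS = Σ[c'·Δl_i + (W_i cosα_i − u_i·Δl_i)·tanφ'] / Σ W_i sinα_i, with Δl_i = b_i / cosα_i.
Slice 1: Δl = 2.8/cos(-5.0°) = 2.811 m; N'_1 = 80·cos(-5.0°) − 1·2.811 = 76.9; c'Δl = 13.77; W sinα = -7.0
Slice 2: Δl = 2.8/cos6.3° = 2.817 m; N'_2 = 218·cos6.3° − 7·2.817 = 197.0; c'Δl = 13.80; W sinα = 23.9
Slice 3: Δl = 2.9/cos18.1° = 3.051 m; N'_3 = 246·cos18.1° − 42·3.051 = 105.7; c'Δl = 14.95; W sinα = 76.4
Slice 4: Δl = 1.3/cos27.4° = 1.464 m; N'_4 = 89·cos27.4° − 20·1.464 = 49.7; c'Δl = 7.17; W sinα = 41.0
Slice 5: Δl = 2.3/cos35.9° = 2.839 m; N'_5 = 109·cos35.9° − 6·2.839 = 71.3; c'Δl = 13.91; W sinα = 63.9
Slice 6: Δl = 1.5/cos46.1° = 2.163 m; N'_6 = 24·cos46.1° − 2·2.163 = 12.3; c'Δl = 10.60; W sinα = 17.3
Σc'Δl = 74.2 kN/m; ΣN' = 512.8 kN/m; ΣW sinα = 215.5 kN/m
Resisting = 74.2 + 512.8·tan35.3° = 74.2 + 363.1 = 437.3 kN/m
FS = 437.3 / 215.5 = 2.029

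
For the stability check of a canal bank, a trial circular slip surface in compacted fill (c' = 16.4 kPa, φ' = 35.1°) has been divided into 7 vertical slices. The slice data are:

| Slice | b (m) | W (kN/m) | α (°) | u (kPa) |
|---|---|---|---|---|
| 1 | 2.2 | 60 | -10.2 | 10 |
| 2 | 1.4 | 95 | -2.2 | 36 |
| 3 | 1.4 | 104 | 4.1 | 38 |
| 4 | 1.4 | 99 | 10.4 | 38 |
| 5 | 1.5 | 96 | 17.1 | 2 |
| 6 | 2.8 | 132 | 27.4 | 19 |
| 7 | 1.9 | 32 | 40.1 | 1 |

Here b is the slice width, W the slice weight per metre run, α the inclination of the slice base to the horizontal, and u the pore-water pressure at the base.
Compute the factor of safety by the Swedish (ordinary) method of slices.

Ordinary method of slices: FS = Σ[c'·Δl_i + (W_i cosα_i − u_i·Δl_i)·tanφ'] / Σ W_i sinα_i, with Δl_i = b_i / cosα_i.
Slice 1: Δl = 2.2/cos(-10.2°) = 2.235 m; N'_1 = 60·cos(-10.2°) − 10·2.235 = 36.7; c'Δl = 36.66; W sinα = -10.6
Slice 2: Δl = 1.4/cos(-2.2°) = 1.401 m; N'_2 = 95·cos(-2.2°) − 36·1.401 = 44.5; c'Δl = 22.98; W sinα = -3.6
Slice 3: Δl = 1.4/cos4.1° = 1.404 m; N'_3 = 104·cos4.1° − 38·1.404 = 50.4; c'Δl = 23.02; W sinα = 7.4
Slice 4: Δl = 1.4/cos10.4° = 1.423 m; N'_4 = 99·cos10.4° − 38·1.423 = 43.3; c'Δl = 23.34; W sinα = 17.9
Slice 5: Δl = 1.5/cos17.1° = 1.569 m; N'_5 = 96·cos17.1° − 2·1.569 = 88.6; c'Δl = 25.74; W sinα = 28.2
Slice 6: Δl = 2.8/cos27.4° = 3.154 m; N'_6 = 132·cos27.4° − 19·3.154 = 57.3; c'Δl = 51.72; W sinα = 60.7
Slice 7: Δl = 1.9/cos40.1° = 2.484 m; N'_7 = 32·cos40.1° − 1·2.484 = 22.0; c'Δl = 40.74; W sinα = 20.6
Σc'Δl = 224.2 kN/m; ΣN' = 342.8 kN/m; ΣW sinα = 120.6 kN/m
Resisting = 224.2 + 342.8·tan35.1° = 224.2 + 240.9 = 465.1 kN/m
FS = 465.1 / 120.6 = 3.856

FS = 3.86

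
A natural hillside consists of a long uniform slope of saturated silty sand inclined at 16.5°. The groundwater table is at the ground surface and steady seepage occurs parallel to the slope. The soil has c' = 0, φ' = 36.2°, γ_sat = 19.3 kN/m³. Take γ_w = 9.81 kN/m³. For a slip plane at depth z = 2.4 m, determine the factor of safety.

With seepage parallel to the slope and the water table at the surface, the effective normal stress on the slip plane uses the buoyant unit weight γ' = γ_sat − γ_w while the driving shear stress uses γ_sat:
FS = [c' + γ' z cos²β tanφ'] / [γ_sat z sinβ cosβ]
(For c' = 0 this reduces to FS = (γ'/γ_sat)·tanφ'/tanβ.)
γ' = 19.3 − 9.81 = 9.49 kN/m³
Numerator = 0.0 + 9.49·2.4·cos²16.5°·tan36.2° = 0.0 + 9.49·2.4·0.9193·0.7319 = 15.325 kPa
Denominator = 19.3·2.4·sin16.5°·cos16.5° = 19.3·2.4·0.2840·0.9588 = 12.614 kPa
FS = 15.325 / 12.614 = 1.215

FS = 1.21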